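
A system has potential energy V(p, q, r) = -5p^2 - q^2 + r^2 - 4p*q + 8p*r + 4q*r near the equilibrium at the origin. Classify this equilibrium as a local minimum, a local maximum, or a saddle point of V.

saddle point

The Hessian at the origin is H = [[-10, -4, 8], [-4, -2, 4], [8, 4, 2]].
Row-reducing H symmetrically gives the diagonal entries -10, -2/5, 10.
So there are 1 positive, 2 negative pivots.
H is indefinite, so the origin is a saddle point.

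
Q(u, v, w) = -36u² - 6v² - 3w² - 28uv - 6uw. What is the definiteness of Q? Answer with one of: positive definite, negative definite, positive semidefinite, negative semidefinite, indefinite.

The symmetric matrix of Q is A = [[-36, -14, -3], [-14, -6, 0], [-3, 0, -3]].
Leading principal minors: Δ_1 = -36, Δ_2 = 20, Δ_3 = -6.
The signs alternate starting with Δ_1 < 0, so by Sylvester's criterion Q is negative definite.

negative definite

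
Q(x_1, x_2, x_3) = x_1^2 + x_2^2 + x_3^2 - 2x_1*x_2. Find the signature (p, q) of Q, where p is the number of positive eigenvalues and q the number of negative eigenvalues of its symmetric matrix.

(2, 0)

Write A = [[1, -1, 0], [-1, 1, 0], [0, 0, 1]].
Row-reducing A symmetrically gives the diagonal entries 1, 0, 1.
So there are 2 positive, 1 zero pivots.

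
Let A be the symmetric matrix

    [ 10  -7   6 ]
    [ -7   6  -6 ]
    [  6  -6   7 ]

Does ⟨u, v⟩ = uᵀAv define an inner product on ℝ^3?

yes

Row-reducing A symmetrically gives the diagonal entries 10, 11/10, 5/11.
So there are 3 positive pivots.
Hence Q is positive definite.
⟨·,·⟩ is an inner product exactly when A is positive definite.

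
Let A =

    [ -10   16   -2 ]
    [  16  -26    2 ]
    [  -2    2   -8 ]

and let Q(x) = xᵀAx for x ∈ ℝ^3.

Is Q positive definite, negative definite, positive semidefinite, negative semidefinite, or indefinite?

Congruent diagonalization of A (simultaneous row and column reduction) yields pivots -10, -2/5, -4.
So there are 3 negative pivots.
Hence Q is negative definite.

negative definite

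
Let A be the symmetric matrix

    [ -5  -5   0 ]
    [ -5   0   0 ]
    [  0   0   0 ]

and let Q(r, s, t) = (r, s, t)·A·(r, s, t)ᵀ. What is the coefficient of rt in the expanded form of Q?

0

The coefficient of rt is A[1,3] + A[3,1] = 2·0 = 0.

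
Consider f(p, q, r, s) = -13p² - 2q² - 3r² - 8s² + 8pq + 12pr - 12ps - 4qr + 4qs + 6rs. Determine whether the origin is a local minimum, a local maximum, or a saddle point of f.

local maximum

The Hessian at the origin is H = [[-26, 8, 12, -12], [8, -4, -4, 4], [12, -4, -6, 6], [-12, 4, 6, -16]].
Row-reducing H symmetrically gives the diagonal entries -26, -20/13, -2/5, -10.
That gives 4 negative pivots.
H is negative definite, so the origin is a strict local maximum.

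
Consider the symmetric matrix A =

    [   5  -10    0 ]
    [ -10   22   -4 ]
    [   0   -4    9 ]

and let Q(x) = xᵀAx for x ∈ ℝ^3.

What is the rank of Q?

3

Symmetric row and column elimination reduces A to a congruent diagonal form with pivots 5, 2, 1.
Counting signs: 3 positive.
The rank is the number of nonzero pivots: 3.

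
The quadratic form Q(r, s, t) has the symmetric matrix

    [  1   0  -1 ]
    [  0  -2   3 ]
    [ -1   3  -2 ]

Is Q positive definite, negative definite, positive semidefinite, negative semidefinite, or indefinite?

indefinite

Symmetric row and column elimination reduces A to a congruent diagonal form with pivots 1, -2, 3/2.
So there are 2 positive, 1 negative pivots.
Hence Q is indefinite.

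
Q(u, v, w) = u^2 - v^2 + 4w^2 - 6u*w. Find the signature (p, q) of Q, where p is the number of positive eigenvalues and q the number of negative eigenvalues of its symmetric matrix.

(1, 2)

The associated matrix is A = [[1, 0, -3], [0, -1, 0], [-3, 0, 4]].
An LDLᵀ factorisation of A has diagonal entries 1, -1, -5.
That gives 1 positive, 2 negative pivots.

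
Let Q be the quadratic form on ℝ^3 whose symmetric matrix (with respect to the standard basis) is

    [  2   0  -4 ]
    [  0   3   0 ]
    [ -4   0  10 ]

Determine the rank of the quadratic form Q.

3

Symmetric row and column elimination reduces A to a congruent diagonal form with pivots 2, 3, 2.
So there are 3 positive pivots.
The rank is the number of nonzero pivots: 3.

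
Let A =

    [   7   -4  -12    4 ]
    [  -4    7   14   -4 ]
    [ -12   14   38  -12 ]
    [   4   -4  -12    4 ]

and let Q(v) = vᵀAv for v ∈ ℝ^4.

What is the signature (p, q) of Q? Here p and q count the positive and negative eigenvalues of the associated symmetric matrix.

Congruent diagonalization of A (simultaneous row and column reduction) yields pivots 7, 33/7, 218/33, 12/109.
That gives 4 positive pivots.

(4, 0)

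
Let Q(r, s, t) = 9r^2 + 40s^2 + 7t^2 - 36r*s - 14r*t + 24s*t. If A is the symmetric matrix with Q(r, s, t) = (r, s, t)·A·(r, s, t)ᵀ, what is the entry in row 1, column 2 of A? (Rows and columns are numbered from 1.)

-18

The coefficient of r·s in Q is -36. For a symmetric A this equals A[1,2] + A[2,1] = 2·A[1,2].
So A[1,2] = -36/2 = -18.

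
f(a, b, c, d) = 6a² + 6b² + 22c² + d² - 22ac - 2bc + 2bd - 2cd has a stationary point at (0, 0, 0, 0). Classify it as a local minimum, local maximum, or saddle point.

local minimum

The Hessian at the origin is H = [[12, 0, -22, 0], [0, 12, -2, 2], [-22, -2, 44, -2], [0, 2, -2, 2]].
Symmetric row and column elimination reduces H to a congruent diagonal form with pivots 12, 12, 10/3, 5/6.
That gives 4 positive pivots.
H is positive definite, so the origin is a strict local minimum.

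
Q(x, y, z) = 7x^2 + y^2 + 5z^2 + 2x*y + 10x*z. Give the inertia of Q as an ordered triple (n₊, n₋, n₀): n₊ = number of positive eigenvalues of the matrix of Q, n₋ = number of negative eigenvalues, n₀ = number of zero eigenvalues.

The associated matrix is A = [[7, 1, 5], [1, 1, 0], [5, 0, 5]].
An LDLᵀ factorisation of A has diagonal entries 7, 6/7, 5/6.
Counting signs: 3 positive.

(3, 0, 0)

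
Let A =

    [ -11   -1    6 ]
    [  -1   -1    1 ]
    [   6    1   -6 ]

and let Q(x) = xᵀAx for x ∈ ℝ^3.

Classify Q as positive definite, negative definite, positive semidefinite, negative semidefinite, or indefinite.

negative definite

Leading principal minors: Δ_1 = -11, Δ_2 = 10, Δ_3 = -25.
The signs alternate starting with Δ_1 < 0, so by Sylvester's criterion Q is negative definite.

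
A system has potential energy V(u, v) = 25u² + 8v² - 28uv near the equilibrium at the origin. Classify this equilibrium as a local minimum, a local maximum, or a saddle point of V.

local minimum

The Hessian at the origin is H = [[50, -28], [-28, 16]].
det H = 50·16 − (-28)² = 16 > 0 and H[1,1] = 50 > 0, so H is positive definite.
Therefore the origin is a local minimum.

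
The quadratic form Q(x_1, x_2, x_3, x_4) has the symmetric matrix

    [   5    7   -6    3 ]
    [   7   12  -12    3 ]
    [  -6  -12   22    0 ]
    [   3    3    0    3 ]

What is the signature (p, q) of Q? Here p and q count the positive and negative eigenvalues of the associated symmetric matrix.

An LDLᵀ factorisation of A has diagonal entries 5, 11/5, 98/11, 12/49.
That gives 4 positive pivots.

(4, 0)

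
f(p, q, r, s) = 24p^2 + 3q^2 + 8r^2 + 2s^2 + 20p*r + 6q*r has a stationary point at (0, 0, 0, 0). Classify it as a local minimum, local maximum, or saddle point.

The Hessian at the origin is H = [[48, 0, 20, 0], [0, 6, 6, 0], [20, 6, 16, 0], [0, 0, 0, 4]].
An LDLᵀ factorisation of H has diagonal entries 48, 6, 5/3, 4.
So there are 4 positive pivots.
H is positive definite, so the origin is a strict local minimum.

local minimum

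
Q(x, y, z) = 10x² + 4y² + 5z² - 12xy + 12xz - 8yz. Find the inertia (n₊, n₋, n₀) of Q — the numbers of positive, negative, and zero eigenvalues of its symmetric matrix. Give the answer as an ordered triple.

Write A = [[10, -6, 6], [-6, 4, -4], [6, -4, 5]].
Congruent diagonalization of A (simultaneous row and column reduction) yields pivots 10, 2/5, 1.
Counting signs: 3 positive.

(3, 0, 0)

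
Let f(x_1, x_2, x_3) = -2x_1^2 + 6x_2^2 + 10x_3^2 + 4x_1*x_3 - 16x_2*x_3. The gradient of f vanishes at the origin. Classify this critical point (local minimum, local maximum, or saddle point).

The Hessian at the origin is H = [[-4, 0, 4], [0, 12, -16], [4, -16, 20]].
Congruent diagonalization of H (simultaneous row and column reduction) yields pivots -4, 12, 8/3.
So there are 2 positive, 1 negative pivots.
H is indefinite, so the origin is a saddle point.

saddle point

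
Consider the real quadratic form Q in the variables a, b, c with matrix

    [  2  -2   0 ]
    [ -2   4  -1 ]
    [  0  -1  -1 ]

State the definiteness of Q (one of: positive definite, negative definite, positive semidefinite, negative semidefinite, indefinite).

Symmetric row and column elimination reduces A to a congruent diagonal form with pivots 2, 2, -3/2.
Counting signs: 2 positive, 1 negative.
Hence Q is indefinite.

indefinite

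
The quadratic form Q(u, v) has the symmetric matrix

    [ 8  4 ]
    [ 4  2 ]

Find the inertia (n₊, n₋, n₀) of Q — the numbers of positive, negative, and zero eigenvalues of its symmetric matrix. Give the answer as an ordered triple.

Symmetric row and column elimination reduces A to a congruent diagonal form with pivots 8, 0.
So there are 1 positive, 1 zero pivots.

(1, 0, 1)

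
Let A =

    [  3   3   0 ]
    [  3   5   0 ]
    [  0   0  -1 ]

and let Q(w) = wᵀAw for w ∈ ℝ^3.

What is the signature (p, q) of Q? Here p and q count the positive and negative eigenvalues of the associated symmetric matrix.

(2, 1)

Symmetric row and column elimination reduces A to a congruent diagonal form with pivots 3, 2, -1.
So there are 2 positive, 1 negative pivots.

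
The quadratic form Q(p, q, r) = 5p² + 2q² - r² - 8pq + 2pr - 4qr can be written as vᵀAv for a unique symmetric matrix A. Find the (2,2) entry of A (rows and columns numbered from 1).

The coefficient of q² in Q is 2, and that is exactly A[2,2].

2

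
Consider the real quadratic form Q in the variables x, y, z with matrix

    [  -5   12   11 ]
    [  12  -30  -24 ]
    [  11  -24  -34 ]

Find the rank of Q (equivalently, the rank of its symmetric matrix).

3

Row-reducing A symmetrically gives the diagonal entries -5, -6/5, -5.
Counting signs: 3 negative.
The rank is the number of nonzero pivots: 3.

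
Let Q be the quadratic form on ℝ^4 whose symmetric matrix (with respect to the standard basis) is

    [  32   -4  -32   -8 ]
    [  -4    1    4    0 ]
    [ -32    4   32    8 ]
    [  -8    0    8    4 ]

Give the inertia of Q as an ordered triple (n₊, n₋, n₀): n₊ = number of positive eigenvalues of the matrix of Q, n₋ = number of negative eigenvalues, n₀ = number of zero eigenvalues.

(2, 0, 2)

Row-reducing A symmetrically gives the diagonal entries 32, 1/2, 0, 0.
Counting signs: 2 positive, 2 zero.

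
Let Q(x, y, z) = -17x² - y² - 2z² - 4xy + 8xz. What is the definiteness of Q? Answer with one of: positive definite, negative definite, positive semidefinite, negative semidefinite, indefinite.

The associated matrix is A = [[-17, -2, 4], [-2, -1, 0], [4, 0, -2]].
An LDLᵀ factorisation of A has diagonal entries -17, -13/17, -10/13.
So there are 3 negative pivots.
Hence Q is negative definite.

negative definite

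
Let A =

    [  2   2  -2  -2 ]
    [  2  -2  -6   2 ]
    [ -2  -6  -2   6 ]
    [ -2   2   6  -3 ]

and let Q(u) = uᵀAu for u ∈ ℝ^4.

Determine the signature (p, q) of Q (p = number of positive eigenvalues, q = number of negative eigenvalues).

Row-reducing A symmetrically gives the diagonal entries 2, -4, 0, -1.
Counting signs: 1 positive, 2 negative, 1 zero.

(1, 2)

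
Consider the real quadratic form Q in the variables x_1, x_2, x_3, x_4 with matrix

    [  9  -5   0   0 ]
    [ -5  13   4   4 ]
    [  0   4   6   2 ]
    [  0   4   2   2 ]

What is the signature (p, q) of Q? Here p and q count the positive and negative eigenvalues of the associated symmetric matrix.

(4, 0)

Applying the same elementary operations to the rows and columns of A produces a congruent diagonal matrix with entries 9, 92/9, 102/23, 20/51.
Counting signs: 4 positive.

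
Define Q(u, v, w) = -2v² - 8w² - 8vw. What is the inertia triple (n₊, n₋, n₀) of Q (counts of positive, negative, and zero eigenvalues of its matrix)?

The associated matrix is A = [[0, 0, 0], [0, -2, -4], [0, -4, -8]].
Row-reducing A symmetrically gives the diagonal entries 0, -2, 0.
Counting signs: 1 negative, 2 zero.

(0, 1, 2)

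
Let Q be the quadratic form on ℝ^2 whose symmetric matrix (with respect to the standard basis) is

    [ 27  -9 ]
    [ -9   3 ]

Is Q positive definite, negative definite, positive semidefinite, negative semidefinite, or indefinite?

Symmetric row and column elimination reduces A to a congruent diagonal form with pivots 27, 0.
So there are 1 positive, 1 zero pivots.
Hence Q is positive semidefinite.

positive semidefinite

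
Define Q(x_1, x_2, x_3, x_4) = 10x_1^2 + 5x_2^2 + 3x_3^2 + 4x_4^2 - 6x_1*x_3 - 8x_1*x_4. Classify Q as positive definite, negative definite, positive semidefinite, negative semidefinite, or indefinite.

The associated matrix is A = [[10, 0, -3, -4], [0, 5, 0, 0], [-3, 0, 3, 0], [-4, 0, 0, 4]].
Symmetric row and column elimination reduces A to a congruent diagonal form with pivots 10, 5, 21/10, 12/7.
So there are 4 positive pivots.
Hence Q is positive definite.

positive definite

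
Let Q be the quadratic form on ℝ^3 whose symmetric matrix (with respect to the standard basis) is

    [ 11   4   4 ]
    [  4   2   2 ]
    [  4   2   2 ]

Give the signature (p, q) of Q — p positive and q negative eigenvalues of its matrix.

Row-reducing A symmetrically gives the diagonal entries 11, 6/11, 0.
That gives 2 positive, 1 zero pivots.

(2, 0)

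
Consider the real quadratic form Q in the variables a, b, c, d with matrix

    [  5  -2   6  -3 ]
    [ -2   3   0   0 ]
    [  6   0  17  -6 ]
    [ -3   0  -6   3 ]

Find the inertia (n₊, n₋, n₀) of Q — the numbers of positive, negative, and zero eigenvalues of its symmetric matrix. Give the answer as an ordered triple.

Symmetric row and column elimination reduces A to a congruent diagonal form with pivots 5, 11/5, 79/11, 30/79.
So there are 4 positive pivots.

(4, 0, 0)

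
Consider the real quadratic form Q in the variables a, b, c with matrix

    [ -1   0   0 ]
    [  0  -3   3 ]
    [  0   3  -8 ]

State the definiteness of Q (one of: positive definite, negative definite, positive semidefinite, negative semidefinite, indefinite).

negative definite

Row-reducing A symmetrically gives the diagonal entries -1, -3, -5.
Counting signs: 3 negative.
Hence Q is negative definite.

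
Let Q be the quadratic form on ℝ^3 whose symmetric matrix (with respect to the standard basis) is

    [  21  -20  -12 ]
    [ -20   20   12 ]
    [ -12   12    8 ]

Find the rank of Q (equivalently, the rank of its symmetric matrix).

3

Row-reducing A symmetrically gives the diagonal entries 21, 20/21, 4/5.
That gives 3 positive pivots.
The rank is the number of nonzero pivots: 3.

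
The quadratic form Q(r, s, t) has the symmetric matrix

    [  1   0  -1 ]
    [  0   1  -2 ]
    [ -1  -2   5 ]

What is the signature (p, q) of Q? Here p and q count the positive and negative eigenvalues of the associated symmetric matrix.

Row-reducing A symmetrically gives the diagonal entries 1, 1, 0.
That gives 2 positive, 1 zero pivots.

(2, 0)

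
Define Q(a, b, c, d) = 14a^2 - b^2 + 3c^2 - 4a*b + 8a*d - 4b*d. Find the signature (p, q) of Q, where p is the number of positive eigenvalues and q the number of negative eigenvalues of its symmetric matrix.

The symmetric matrix is A = [[14, -2, 0, 4], [-2, -1, 0, -2], [0, 0, 3, 0], [4, -2, 0, 0]].
Applying the same elementary operations to the rows and columns of A produces a congruent diagonal matrix with entries 14, -9/7, 3, 4/9.
Counting signs: 3 positive, 1 negative.

(3, 1)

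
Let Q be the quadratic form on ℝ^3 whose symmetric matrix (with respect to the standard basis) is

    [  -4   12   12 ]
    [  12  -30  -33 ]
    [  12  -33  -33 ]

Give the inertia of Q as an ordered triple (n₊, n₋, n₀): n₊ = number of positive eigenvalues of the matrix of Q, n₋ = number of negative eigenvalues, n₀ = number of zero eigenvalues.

(2, 1, 0)

Row-reducing A symmetrically gives the diagonal entries -4, 6, 3/2.
So there are 2 positive, 1 negative pivots.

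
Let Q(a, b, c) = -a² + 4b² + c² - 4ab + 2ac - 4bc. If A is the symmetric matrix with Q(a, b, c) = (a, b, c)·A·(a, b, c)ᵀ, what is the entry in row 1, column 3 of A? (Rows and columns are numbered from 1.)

The coefficient of a·c in Q is 2. For a symmetric A this equals A[1,3] + A[3,1] = 2·A[1,3].
So A[1,3] = 2/2 = 1.

1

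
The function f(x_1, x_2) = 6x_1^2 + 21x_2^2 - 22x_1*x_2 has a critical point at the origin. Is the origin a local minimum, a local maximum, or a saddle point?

local minimum

The Hessian at the origin is H = [[12, -22], [-22, 42]].
det H = 12·42 − (-22)² = 20 > 0 and H[1,1] = 12 > 0, so H is positive definite.
Therefore the origin is a local minimum.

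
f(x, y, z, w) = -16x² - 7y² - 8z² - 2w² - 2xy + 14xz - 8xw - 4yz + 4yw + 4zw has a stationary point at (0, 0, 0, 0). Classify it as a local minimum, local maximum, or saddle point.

The Hessian at the origin is H = [[-32, -2, 14, -8], [-2, -14, -4, 4], [14, -4, -16, 4], [-8, 4, 4, -4]].
Applying the same elementary operations to the rows and columns of H produces a congruent diagonal matrix with entries -32, -111/8, -302/37, -60/151.
That gives 4 negative pivots.
H is negative definite, so the origin is a strict local maximum.

local maximum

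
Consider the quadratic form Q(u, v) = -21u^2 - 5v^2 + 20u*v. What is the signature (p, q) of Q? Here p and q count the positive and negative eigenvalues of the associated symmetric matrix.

The associated matrix is A = [[-21, 10], [10, -5]].
Congruent diagonalization of A (simultaneous row and column reduction) yields pivots -21, -5/21.
So there are 2 negative pivots.

(0, 2)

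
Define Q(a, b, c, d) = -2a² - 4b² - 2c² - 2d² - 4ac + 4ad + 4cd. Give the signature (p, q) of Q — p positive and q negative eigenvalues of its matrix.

Write A = [[-2, 0, -2, 2], [0, -4, 0, 0], [-2, 0, -2, 2], [2, 0, 2, -2]].
Applying the same elementary operations to the rows and columns of A produces a congruent diagonal matrix with entries -2, -4, 0, 0.
So there are 2 negative, 2 zero pivots.

(0, 2)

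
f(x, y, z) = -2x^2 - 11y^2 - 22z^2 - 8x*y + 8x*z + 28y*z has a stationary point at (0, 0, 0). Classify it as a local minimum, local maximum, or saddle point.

local maximum

The Hessian at the origin is H = [[-4, -8, 8], [-8, -22, 28], [8, 28, -44]].
Row-reducing H symmetrically gives the diagonal entries -4, -6, -4.
That gives 3 negative pivots.
H is negative definite, so the origin is a strict local maximum.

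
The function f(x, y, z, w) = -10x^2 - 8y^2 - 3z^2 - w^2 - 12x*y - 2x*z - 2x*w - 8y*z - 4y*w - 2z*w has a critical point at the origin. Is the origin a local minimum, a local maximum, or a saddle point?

The Hessian at the origin is H = [[-20, -12, -2, -2], [-12, -16, -8, -4], [-2, -8, -6, -2], [-2, -4, -2, -2]].
Congruent diagonalization of H (simultaneous row and column reduction) yields pivots -20, -44/5, -6/11, -2/3.
That gives 4 negative pivots.
H is negative definite, so the origin is a strict local maximum.

local maximum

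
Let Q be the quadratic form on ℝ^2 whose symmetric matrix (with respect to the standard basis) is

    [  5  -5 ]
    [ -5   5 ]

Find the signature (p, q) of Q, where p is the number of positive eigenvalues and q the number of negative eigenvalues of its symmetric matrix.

Applying the same elementary operations to the rows and columns of A produces a congruent diagonal matrix with entries 5, 0.
That gives 1 positive, 1 zero pivots.

(1, 0)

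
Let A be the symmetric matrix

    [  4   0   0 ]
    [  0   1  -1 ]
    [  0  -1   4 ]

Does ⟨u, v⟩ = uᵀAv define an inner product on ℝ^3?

yes

Congruent diagonalization of A (simultaneous row and column reduction) yields pivots 4, 1, 3.
Counting signs: 3 positive.
Hence Q is positive definite.
⟨·,·⟩ is an inner product exactly when A is positive definite.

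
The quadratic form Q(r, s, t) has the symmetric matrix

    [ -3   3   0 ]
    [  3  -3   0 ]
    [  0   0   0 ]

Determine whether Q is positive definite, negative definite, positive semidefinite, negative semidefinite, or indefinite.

Symmetric row and column elimination reduces A to a congruent diagonal form with pivots -3, 0, 0.
So there are 1 negative, 2 zero pivots.
Hence Q is negative semidefinite.

negative semidefinite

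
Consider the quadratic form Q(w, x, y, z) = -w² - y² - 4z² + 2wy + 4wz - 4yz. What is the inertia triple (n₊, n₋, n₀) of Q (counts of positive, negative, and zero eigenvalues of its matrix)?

The associated matrix is A = [[-1, 0, 1, 2], [0, 0, 0, 0], [1, 0, -1, -2], [2, 0, -2, -4]].
Applying the same elementary operations to the rows and columns of A produces a congruent diagonal matrix with entries -1, 0, 0, 0.
So there are 1 negative, 3 zero pivots.

(0, 1, 3)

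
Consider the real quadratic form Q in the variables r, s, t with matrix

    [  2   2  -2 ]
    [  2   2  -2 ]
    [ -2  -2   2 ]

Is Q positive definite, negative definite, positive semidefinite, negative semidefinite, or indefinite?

positive semidefinite

Row-reducing A symmetrically gives the diagonal entries 2, 0, 0.
So there are 1 positive, 2 zero pivots.
Hence Q is positive semidefinite.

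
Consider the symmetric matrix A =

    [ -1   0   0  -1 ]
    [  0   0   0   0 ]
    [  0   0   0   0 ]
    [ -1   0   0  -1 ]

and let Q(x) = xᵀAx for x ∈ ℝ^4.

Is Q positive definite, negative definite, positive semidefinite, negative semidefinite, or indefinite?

Row-reducing A symmetrically gives the diagonal entries -1, 0, 0, 0.
So there are 1 negative, 3 zero pivots.
Hence Q is negative semidefinite.

negative semidefinite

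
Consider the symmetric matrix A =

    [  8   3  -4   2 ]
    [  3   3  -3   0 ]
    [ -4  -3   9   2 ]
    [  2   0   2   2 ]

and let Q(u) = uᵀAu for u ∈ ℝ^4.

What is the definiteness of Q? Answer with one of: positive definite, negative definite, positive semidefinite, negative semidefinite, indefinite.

positive definite

Congruent diagonalization of A (simultaneous row and column reduction) yields pivots 8, 15/8, 29/5, 6/29.
Counting signs: 4 positive.
Hence Q is positive definite.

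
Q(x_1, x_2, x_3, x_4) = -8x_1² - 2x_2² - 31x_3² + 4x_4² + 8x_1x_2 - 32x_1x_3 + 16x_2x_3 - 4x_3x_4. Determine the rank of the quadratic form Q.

2

The symmetric matrix is A = [[-8, 4, -16, 0], [4, -2, 8, 0], [-16, 8, -31, -2], [0, 0, -2, 4]].
Symmetric row and column elimination reduces A to a congruent diagonal form with pivots -8, 0, 1, 0.
That gives 1 positive, 1 negative, 2 zero pivots.
The rank is the number of nonzero pivots: 2.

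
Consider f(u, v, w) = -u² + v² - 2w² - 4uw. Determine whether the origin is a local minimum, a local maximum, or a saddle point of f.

saddle point

The Hessian at the origin is H = [[-2, 0, -4], [0, 2, 0], [-4, 0, -4]].
Symmetric row and column elimination reduces H to a congruent diagonal form with pivots -2, 2, 4.
That gives 2 positive, 1 negative pivots.
H is indefinite, so the origin is a saddle point.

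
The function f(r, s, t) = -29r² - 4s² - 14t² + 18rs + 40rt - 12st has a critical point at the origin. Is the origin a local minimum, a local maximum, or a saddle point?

The Hessian at the origin is H = [[-58, 18, 40], [18, -8, -12], [40, -12, -28]].
Congruent diagonalization of H (simultaneous row and column reduction) yields pivots -58, -70/29, -12/35.
Counting signs: 3 negative.
H is negative definite, so the origin is a strict local maximum.

local maximum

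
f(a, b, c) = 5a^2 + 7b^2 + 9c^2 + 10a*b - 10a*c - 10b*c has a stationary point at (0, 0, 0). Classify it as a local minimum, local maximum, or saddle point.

The Hessian at the origin is H = [[10, 10, -10], [10, 14, -10], [-10, -10, 18]].
Congruent diagonalization of H (simultaneous row and column reduction) yields pivots 10, 4, 8.
Counting signs: 3 positive.
H is positive definite, so the origin is a strict local minimum.

local minimum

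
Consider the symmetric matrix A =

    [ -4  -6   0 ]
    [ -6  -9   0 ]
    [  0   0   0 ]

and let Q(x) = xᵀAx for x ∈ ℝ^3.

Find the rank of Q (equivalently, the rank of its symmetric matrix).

Congruent diagonalization of A (simultaneous row and column reduction) yields pivots -4, 0, 0.
So there are 1 negative, 2 zero pivots.
The rank is the number of nonzero pivots: 1.

1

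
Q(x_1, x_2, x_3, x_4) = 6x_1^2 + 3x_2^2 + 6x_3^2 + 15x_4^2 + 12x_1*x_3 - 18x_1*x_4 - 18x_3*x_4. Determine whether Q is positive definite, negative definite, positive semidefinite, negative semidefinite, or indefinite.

Write A = [[6, 0, 6, -9], [0, 3, 0, 0], [6, 0, 6, -9], [-9, 0, -9, 15]].
Applying the same elementary operations to the rows and columns of A produces a congruent diagonal matrix with entries 6, 3, 0, 3/2.
So there are 3 positive, 1 zero pivots.
Hence Q is positive semidefinite.

positive semidefinite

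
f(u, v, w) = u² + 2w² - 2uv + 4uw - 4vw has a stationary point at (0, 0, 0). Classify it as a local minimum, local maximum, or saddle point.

The Hessian at the origin is H = [[2, -2, 4], [-2, 0, -4], [4, -4, 4]].
Symmetric row and column elimination reduces H to a congruent diagonal form with pivots 2, -2, -4.
That gives 1 positive, 2 negative pivots.
H is indefinite, so the origin is a saddle point.

saddle point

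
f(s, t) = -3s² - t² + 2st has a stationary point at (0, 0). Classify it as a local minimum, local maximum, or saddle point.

The Hessian at the origin is H = [[-6, 2], [2, -2]].
det H = -6·-2 − (2)² = 8 > 0 and H[1,1] = -6 < 0, so H is negative definite.
Therefore the origin is a local maximum.

local maximum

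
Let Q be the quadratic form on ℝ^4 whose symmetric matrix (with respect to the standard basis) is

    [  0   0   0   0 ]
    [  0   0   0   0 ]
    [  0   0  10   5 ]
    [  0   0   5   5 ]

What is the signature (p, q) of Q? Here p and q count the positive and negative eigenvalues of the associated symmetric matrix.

(2, 0)

Row-reducing A symmetrically gives the diagonal entries 0, 0, 10, 5/2.
So there are 2 positive, 2 zero pivots.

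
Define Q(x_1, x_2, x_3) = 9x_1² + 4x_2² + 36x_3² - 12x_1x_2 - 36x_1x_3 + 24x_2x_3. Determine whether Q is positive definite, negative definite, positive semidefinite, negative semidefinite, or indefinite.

positive semidefinite

The symmetric matrix is A = [[9, -6, -18], [-6, 4, 12], [-18, 12, 36]].
Symmetric row and column elimination reduces A to a congruent diagonal form with pivots 9, 0, 0.
So there are 1 positive, 2 zero pivots.
Hence Q is positive semidefinite.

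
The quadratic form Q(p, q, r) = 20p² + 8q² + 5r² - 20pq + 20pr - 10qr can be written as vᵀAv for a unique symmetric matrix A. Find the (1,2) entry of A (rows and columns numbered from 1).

-10

The coefficient of p·q in Q is -20. For a symmetric A this equals A[1,2] + A[2,1] = 2·A[1,2].
So A[1,2] = -20/2 = -10.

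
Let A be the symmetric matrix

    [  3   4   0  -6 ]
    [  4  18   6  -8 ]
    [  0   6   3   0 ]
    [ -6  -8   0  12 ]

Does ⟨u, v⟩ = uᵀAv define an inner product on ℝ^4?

no

Symmetric row and column elimination reduces A to a congruent diagonal form with pivots 3, 38/3, 3/19, 0.
That gives 3 positive, 1 zero pivots.
Hence Q is positive semidefinite.
⟨·,·⟩ is an inner product exactly when A is positive definite.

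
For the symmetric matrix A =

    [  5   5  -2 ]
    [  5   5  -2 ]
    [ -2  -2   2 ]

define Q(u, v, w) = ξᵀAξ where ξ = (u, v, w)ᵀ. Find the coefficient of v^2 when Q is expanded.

The coefficient of v^2 is the diagonal entry A[2,2] = 5.

5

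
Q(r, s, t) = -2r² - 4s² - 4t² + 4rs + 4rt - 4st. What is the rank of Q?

Write A = [[-2, 2, 2], [2, -4, -2], [2, -2, -4]].
Applying the same elementary operations to the rows and columns of A produces a congruent diagonal matrix with entries -2, -2, -2.
That gives 3 negative pivots.
The rank is the number of nonzero pivots: 3.

3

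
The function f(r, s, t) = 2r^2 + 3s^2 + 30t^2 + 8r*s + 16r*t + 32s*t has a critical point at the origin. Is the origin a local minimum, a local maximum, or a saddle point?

saddle point

The Hessian at the origin is H = [[4, 8, 16], [8, 6, 32], [16, 32, 60]].
An LDLᵀ factorisation of H has diagonal entries 4, -10, -4.
That gives 1 positive, 2 negative pivots.
H is indefinite, so the origin is a saddle point.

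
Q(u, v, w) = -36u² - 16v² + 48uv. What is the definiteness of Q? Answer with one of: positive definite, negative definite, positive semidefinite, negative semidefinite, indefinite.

negative semidefinite

The associated matrix is A = [[-36, 24, 0], [24, -16, 0], [0, 0, 0]].
Congruent diagonalization of A (simultaneous row and column reduction) yields pivots -36, 0, 0.
That gives 1 negative, 2 zero pivots.
Hence Q is negative semidefinite.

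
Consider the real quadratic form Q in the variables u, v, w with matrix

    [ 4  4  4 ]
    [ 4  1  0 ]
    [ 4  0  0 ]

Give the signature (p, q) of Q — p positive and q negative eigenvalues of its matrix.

(2, 1)

Row-reducing A symmetrically gives the diagonal entries 4, -3, 4/3.
That gives 2 positive, 1 negative pivots.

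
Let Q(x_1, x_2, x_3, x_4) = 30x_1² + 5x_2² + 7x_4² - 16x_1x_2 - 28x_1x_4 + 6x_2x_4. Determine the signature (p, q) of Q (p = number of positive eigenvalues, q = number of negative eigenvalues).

The associated matrix is A = [[30, -8, 0, -14], [-8, 5, 0, 3], [0, 0, 0, 0], [-14, 3, 0, 7]].
Row-reducing A symmetrically gives the diagonal entries 30, 43/15, 0, 12/43.
Counting signs: 3 positive, 1 zero.

(3, 0)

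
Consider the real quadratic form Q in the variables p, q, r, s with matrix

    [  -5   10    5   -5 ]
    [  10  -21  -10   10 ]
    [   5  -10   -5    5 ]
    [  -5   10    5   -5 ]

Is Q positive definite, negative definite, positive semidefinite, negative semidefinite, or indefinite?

Row-reducing A symmetrically gives the diagonal entries -5, -1, 0, 0.
That gives 2 negative, 2 zero pivots.
Hence Q is negative semidefinite.

negative semidefinite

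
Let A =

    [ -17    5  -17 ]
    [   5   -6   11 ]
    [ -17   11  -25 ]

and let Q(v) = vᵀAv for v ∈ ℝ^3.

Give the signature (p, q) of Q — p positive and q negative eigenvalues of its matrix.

(0, 3)

Row-reducing A symmetrically gives the diagonal entries -17, -77/17, -4/77.
That gives 3 negative pivots.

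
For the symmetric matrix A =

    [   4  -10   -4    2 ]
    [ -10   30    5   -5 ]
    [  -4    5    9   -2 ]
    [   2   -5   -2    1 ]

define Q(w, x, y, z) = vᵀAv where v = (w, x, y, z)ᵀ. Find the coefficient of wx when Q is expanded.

The coefficient of wx is A[1,2] + A[2,1] = 2·(-10) = -20.

-20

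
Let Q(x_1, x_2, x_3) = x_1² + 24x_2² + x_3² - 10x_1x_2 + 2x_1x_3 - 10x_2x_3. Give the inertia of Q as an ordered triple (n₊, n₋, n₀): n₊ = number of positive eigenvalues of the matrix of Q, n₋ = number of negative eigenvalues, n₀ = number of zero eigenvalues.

(1, 1, 1)

Write A = [[1, -5, 1], [-5, 24, -5], [1, -5, 1]].
Symmetric row and column elimination reduces A to a congruent diagonal form with pivots 1, -1, 0.
So there are 1 positive, 1 negative, 1 zero pivots.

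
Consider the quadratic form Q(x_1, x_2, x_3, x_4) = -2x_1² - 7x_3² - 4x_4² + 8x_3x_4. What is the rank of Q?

3

The symmetric matrix is A = [[-2, 0, 0, 0], [0, 0, 0, 0], [0, 0, -7, 4], [0, 0, 4, -4]].
Symmetric row and column elimination reduces A to a congruent diagonal form with pivots -2, 0, -7, -12/7.
So there are 3 negative, 1 zero pivots.
The rank is the number of nonzero pivots: 3.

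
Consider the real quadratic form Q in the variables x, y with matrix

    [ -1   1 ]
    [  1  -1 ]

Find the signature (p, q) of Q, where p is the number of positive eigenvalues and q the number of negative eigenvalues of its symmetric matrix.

Row-reducing A symmetrically gives the diagonal entries -1, 0.
Counting signs: 1 negative, 1 zero.

(0, 1)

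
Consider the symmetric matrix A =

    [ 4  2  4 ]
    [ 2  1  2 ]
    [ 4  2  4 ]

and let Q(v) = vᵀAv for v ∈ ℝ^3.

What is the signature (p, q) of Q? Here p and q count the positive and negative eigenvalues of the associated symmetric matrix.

Applying the same elementary operations to the rows and columns of A produces a congruent diagonal matrix with entries 4, 0, 0.
That gives 1 positive, 2 zero pivots.

(1, 0)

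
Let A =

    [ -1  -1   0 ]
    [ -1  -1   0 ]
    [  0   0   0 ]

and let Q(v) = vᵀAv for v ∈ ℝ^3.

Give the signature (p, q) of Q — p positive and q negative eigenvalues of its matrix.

(0, 1)

Congruent diagonalization of A (simultaneous row and column reduction) yields pivots -1, 0, 0.
That gives 1 negative, 2 zero pivots.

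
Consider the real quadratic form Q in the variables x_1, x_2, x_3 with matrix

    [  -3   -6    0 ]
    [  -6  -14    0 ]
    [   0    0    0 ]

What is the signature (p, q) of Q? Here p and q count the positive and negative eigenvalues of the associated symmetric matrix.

(0, 2)

Row-reducing A symmetrically gives the diagonal entries -3, -2, 0.
Counting signs: 2 negative, 1 zero.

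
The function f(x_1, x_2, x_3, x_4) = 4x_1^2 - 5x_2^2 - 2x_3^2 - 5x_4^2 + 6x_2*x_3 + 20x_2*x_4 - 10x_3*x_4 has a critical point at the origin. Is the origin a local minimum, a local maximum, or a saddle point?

saddle point

The Hessian at the origin is H = [[8, 0, 0, 0], [0, -10, 6, 20], [0, 6, -4, -10], [0, 20, -10, -10]].
An LDLᵀ factorisation of H has diagonal entries 8, -10, -2/5, 40.
That gives 2 positive, 2 negative pivots.
H is indefinite, so the origin is a saddle point.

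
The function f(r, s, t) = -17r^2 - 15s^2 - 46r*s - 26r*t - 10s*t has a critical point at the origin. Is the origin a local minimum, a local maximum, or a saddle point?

The Hessian at the origin is H = [[-34, -46, -26], [-46, -30, -10], [-26, -10, 0]].
An LDLᵀ factorisation of H has diagonal entries -34, 548/17, 30/137.
That gives 2 positive, 1 negative pivots.
H is indefinite, so the origin is a saddle point.

saddle point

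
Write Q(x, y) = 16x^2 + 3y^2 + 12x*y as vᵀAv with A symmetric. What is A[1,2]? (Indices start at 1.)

6

The coefficient of x·y in Q is 12. For a symmetric A this equals A[1,2] + A[2,1] = 2·A[1,2].
So A[1,2] = 12/2 = 6.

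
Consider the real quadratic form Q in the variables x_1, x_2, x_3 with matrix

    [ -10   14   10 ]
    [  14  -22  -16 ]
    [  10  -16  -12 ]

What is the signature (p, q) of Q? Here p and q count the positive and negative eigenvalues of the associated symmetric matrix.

An LDLᵀ factorisation of A has diagonal entries -10, -12/5, -1/3.
Counting signs: 3 negative.

(0, 3)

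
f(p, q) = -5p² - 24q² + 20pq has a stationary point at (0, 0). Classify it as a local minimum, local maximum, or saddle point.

The Hessian at the origin is H = [[-10, 20], [20, -48]].
det H = -10·-48 − (20)² = 80 > 0 and H[1,1] = -10 < 0, so H is negative definite.
Therefore the origin is a local maximum.

local maximum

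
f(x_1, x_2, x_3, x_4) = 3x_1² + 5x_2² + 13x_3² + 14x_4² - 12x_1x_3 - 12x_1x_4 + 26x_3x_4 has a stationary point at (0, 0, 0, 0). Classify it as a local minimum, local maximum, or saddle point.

local minimum

The Hessian at the origin is H = [[6, 0, -12, -12], [0, 10, 0, 0], [-12, 0, 26, 26], [-12, 0, 26, 28]].
An LDLᵀ factorisation of H has diagonal entries 6, 10, 2, 2.
So there are 4 positive pivots.
H is positive definite, so the origin is a strict local minimum.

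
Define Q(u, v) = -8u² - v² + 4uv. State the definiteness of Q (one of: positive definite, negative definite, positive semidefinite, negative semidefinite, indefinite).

negative definite

The symmetric matrix of Q is [[-8, 2], [2, -1]].
For the 2×2 matrix [[-8, 2], [2, -1]]: det = -8·-1 − (2)² = 4, trace = -9.
det > 0 so both eigenvalues share the sign of the trace; trace = -9 < 0 ⇒ both negative.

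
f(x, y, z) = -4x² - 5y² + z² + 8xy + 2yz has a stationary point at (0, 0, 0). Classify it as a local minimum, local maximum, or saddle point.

The Hessian at the origin is H = [[-8, 8, 0], [8, -10, 2], [0, 2, 2]].
Applying the same elementary operations to the rows and columns of H produces a congruent diagonal matrix with entries -8, -2, 4.
So there are 1 positive, 2 negative pivots.
H is indefinite, so the origin is a saddle point.

saddle point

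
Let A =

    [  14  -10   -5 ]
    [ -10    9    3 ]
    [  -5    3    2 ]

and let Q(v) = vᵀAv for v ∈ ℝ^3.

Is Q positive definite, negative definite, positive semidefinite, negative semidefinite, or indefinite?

positive definite

Symmetric row and column elimination reduces A to a congruent diagonal form with pivots 14, 13/7, 1/26.
Counting signs: 3 positive.
Hence Q is positive definite.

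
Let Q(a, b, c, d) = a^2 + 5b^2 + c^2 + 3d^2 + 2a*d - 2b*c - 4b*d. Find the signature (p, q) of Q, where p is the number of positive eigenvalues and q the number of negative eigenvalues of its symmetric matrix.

(4, 0)

Write A = [[1, 0, 0, 1], [0, 5, -1, -2], [0, -1, 1, 0], [1, -2, 0, 3]].
Congruent diagonalization of A (simultaneous row and column reduction) yields pivots 1, 5, 4/5, 1.
Counting signs: 4 positive.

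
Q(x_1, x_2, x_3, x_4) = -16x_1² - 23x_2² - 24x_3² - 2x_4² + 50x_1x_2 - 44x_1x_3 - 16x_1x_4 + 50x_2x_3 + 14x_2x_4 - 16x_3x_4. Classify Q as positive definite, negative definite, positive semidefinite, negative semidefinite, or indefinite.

The symmetric matrix is A = [[-16, 25, -22, -8], [25, -23, 25, 7], [-22, 25, -24, -8], [-8, 7, -8, -2]].
Row-reducing A symmetrically gives the diagonal entries -16, 257/16, 200/257, 3/50.
So there are 3 positive, 1 negative pivots.
Hence Q is indefinite.

indefinite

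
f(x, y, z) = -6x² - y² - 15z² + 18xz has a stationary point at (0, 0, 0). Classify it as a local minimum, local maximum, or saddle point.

local maximum

The Hessian at the origin is H = [[-12, 0, 18], [0, -2, 0], [18, 0, -30]].
Row-reducing H symmetrically gives the diagonal entries -12, -2, -3.
So there are 3 negative pivots.
H is negative definite, so the origin is a strict local maximum.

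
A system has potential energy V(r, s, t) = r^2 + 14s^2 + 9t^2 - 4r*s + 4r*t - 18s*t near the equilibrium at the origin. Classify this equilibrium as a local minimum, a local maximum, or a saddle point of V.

The Hessian at the origin is H = [[2, -4, 4], [-4, 28, -18], [4, -18, 18]].
Row-reducing H symmetrically gives the diagonal entries 2, 20, 5.
So there are 3 positive pivots.
H is positive definite, so the origin is a strict local minimum.

local minimum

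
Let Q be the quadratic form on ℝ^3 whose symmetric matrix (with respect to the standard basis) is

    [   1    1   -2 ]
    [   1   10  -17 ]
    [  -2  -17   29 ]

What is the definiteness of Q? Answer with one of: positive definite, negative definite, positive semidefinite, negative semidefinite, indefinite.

Applying the same elementary operations to the rows and columns of A produces a congruent diagonal matrix with entries 1, 9, 0.
So there are 2 positive, 1 zero pivots.
Hence Q is positive semidefinite.

positive semidefinite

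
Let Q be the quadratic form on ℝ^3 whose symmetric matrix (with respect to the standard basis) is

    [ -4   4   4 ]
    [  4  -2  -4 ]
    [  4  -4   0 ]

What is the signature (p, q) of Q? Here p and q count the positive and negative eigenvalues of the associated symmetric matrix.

An LDLᵀ factorisation of A has diagonal entries -4, 2, 4.
So there are 2 positive, 1 negative pivots.

(2, 1)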